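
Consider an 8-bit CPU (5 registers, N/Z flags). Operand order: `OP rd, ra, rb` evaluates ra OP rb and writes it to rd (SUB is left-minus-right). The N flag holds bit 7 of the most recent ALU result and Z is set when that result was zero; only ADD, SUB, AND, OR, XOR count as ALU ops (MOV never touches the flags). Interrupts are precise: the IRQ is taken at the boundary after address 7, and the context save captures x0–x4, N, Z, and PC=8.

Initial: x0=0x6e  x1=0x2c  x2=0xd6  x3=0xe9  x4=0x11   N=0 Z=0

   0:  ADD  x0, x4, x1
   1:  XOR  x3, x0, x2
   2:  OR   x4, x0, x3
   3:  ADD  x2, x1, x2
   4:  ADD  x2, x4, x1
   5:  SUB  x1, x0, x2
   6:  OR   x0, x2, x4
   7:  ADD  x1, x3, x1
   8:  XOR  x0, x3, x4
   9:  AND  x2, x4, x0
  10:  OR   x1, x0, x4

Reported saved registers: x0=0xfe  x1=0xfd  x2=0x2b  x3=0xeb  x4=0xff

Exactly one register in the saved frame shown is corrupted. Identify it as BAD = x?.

after  0: x0=0x3d x1=0x2c x2=0xd6 x3=0xe9 x4=0x11  N=0 Z=0
after  1: x0=0x3d x1=0x2c x2=0xd6 x3=0xeb x4=0x11  N=1 Z=0
after  2: x0=0x3d x1=0x2c x2=0xd6 x3=0xeb x4=0xff  N=1 Z=0
after  3: x0=0x3d x1=0x2c x2=0x02 x3=0xeb x4=0xff  N=0 Z=0
after  4: x0=0x3d x1=0x2c x2=0x2b x3=0xeb x4=0xff  N=0 Z=0
after  5: x0=0x3d x1=0x12 x2=0x2b x3=0xeb x4=0xff  N=0 Z=0
after  6: x0=0xff x1=0x12 x2=0x2b x3=0xeb x4=0xff  N=1 Z=0
after  7: x0=0xff x1=0xfd x2=0x2b x3=0xeb x4=0xff  N=1 Z=0
-- IRQ taken; context saved, return-PC = 8 --
mismatch: x0: reported 0xfe vs actual 0xff

BAD = x0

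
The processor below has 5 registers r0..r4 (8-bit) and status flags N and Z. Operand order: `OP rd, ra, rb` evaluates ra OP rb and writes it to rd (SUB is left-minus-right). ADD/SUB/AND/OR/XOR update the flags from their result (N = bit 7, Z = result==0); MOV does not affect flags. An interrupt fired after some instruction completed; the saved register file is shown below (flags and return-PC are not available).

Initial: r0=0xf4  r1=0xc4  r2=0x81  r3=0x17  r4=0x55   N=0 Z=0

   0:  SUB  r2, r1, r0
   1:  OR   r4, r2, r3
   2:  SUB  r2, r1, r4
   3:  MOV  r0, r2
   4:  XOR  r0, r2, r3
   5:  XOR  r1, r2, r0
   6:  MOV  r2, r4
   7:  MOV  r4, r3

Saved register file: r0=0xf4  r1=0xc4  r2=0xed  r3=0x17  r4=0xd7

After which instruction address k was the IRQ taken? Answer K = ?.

after  0: r0=0xf4 r1=0xc4 r2=0xd0 r3=0x17 r4=0x55  N=1 Z=0
after  1: r0=0xf4 r1=0xc4 r2=0xd0 r3=0x17 r4=0xd7  N=1 Z=0
after  2: r0=0xf4 r1=0xc4 r2=0xed r3=0x17 r4=0xd7  N=1 Z=0
-- IRQ taken; context saved, return-PC = 3 --

K = 2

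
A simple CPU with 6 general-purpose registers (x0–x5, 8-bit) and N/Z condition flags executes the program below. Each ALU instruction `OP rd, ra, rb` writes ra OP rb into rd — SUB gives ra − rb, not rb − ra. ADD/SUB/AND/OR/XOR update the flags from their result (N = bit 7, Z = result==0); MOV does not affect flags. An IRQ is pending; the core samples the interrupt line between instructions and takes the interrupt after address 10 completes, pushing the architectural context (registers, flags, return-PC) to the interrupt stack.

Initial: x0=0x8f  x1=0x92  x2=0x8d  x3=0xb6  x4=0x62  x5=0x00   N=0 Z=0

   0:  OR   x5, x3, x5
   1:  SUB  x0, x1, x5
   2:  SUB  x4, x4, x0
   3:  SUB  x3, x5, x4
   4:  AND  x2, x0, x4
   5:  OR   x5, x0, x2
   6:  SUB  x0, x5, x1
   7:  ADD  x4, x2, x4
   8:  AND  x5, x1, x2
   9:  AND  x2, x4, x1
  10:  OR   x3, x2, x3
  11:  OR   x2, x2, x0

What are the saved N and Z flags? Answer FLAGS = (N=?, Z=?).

FLAGS = (N=0, Z=0)

after  0: x0=0x8f x1=0x92 x2=0x8d x3=0xb6 x4=0x62 x5=0xb6  N=1 Z=0
after  1: x0=0xdc x1=0x92 x2=0x8d x3=0xb6 x4=0x62 x5=0xb6  N=1 Z=0
after  2: x0=0xdc x1=0x92 x2=0x8d x3=0xb6 x4=0x86 x5=0xb6  N=1 Z=0
after  3: x0=0xdc x1=0x92 x2=0x8d x3=0x30 x4=0x86 x5=0xb6  N=0 Z=0
after  4: x0=0xdc x1=0x92 x2=0x84 x3=0x30 x4=0x86 x5=0xb6  N=1 Z=0
after  5: x0=0xdc x1=0x92 x2=0x84 x3=0x30 x4=0x86 x5=0xdc  N=1 Z=0
after  6: x0=0x4a x1=0x92 x2=0x84 x3=0x30 x4=0x86 x5=0xdc  N=0 Z=0
after  7: x0=0x4a x1=0x92 x2=0x84 x3=0x30 x4=0x0a x5=0xdc  N=0 Z=0
after  8: x0=0x4a x1=0x92 x2=0x84 x3=0x30 x4=0x0a x5=0x80  N=1 Z=0
after  9: x0=0x4a x1=0x92 x2=0x02 x3=0x30 x4=0x0a x5=0x80  N=0 Z=0
after 10: x0=0x4a x1=0x92 x2=0x02 x3=0x32 x4=0x0a x5=0x80  N=0 Z=0
-- IRQ taken; context saved, return-PC = 11 --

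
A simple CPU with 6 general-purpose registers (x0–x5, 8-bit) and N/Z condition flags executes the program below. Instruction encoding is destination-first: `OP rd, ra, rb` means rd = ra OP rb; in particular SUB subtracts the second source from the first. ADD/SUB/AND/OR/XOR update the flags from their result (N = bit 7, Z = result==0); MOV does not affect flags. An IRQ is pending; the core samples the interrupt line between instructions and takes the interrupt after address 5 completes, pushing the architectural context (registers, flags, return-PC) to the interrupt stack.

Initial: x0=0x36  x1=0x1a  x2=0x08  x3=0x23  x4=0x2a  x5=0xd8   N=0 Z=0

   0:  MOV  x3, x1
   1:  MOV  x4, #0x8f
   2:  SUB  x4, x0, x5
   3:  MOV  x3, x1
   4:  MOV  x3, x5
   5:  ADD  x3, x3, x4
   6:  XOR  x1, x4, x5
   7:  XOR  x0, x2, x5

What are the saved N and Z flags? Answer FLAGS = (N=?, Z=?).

FLAGS = (N=0, Z=0)

after  0: x0=0x36 x1=0x1a x2=0x08 x3=0x1a x4=0x2a x5=0xd8  N=0 Z=0
after  1: x0=0x36 x1=0x1a x2=0x08 x3=0x1a x4=0x8f x5=0xd8  N=0 Z=0
after  2: x0=0x36 x1=0x1a x2=0x08 x3=0x1a x4=0x5e x5=0xd8  N=0 Z=0
after  3: x0=0x36 x1=0x1a x2=0x08 x3=0x1a x4=0x5e x5=0xd8  N=0 Z=0
after  4: x0=0x36 x1=0x1a x2=0x08 x3=0xd8 x4=0x5e x5=0xd8  N=0 Z=0
after  5: x0=0x36 x1=0x1a x2=0x08 x3=0x36 x4=0x5e x5=0xd8  N=0 Z=0
-- IRQ taken; context saved, return-PC = 6 --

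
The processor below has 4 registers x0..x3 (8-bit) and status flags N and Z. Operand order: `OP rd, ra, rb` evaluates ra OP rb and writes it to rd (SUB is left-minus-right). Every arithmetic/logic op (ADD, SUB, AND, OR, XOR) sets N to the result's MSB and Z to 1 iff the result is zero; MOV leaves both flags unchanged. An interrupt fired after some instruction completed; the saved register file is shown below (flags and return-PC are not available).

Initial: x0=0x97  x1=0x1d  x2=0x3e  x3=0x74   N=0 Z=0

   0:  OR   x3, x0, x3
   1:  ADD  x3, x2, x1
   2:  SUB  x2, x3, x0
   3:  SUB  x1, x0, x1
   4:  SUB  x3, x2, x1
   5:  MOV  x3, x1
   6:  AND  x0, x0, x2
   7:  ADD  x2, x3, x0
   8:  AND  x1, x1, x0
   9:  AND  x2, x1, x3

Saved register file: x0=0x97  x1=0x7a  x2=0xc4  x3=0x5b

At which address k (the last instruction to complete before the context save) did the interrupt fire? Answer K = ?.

after  0: x0=0x97 x1=0x1d x2=0x3e x3=0xf7  N=1 Z=0
after  1: x0=0x97 x1=0x1d x2=0x3e x3=0x5b  N=0 Z=0
after  2: x0=0x97 x1=0x1d x2=0xc4 x3=0x5b  N=1 Z=0
after  3: x0=0x97 x1=0x7a x2=0xc4 x3=0x5b  N=0 Z=0
-- IRQ taken; context saved, return-PC = 4 --

K = 3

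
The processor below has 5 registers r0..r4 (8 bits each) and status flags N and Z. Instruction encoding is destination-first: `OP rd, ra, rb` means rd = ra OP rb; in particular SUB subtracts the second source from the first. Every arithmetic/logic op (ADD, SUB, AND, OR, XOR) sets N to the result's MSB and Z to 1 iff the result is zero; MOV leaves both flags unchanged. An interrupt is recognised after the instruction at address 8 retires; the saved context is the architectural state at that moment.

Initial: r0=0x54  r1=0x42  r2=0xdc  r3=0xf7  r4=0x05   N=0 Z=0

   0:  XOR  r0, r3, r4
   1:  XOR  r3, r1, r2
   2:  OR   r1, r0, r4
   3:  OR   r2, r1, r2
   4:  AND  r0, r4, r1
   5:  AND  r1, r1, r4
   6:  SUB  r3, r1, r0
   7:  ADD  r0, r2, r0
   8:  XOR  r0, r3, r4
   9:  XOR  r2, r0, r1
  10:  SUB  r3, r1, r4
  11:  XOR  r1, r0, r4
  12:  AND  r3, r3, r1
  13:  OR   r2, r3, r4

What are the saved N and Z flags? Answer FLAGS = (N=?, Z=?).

after  0: r0=0xf2 r1=0x42 r2=0xdc r3=0xf7 r4=0x05  N=1 Z=0
after  1: r0=0xf2 r1=0x42 r2=0xdc r3=0x9e r4=0x05  N=1 Z=0
after  2: r0=0xf2 r1=0xf7 r2=0xdc r3=0x9e r4=0x05  N=1 Z=0
after  3: r0=0xf2 r1=0xf7 r2=0xff r3=0x9e r4=0x05  N=1 Z=0
after  4: r0=0x05 r1=0xf7 r2=0xff r3=0x9e r4=0x05  N=0 Z=0
after  5: r0=0x05 r1=0x05 r2=0xff r3=0x9e r4=0x05  N=0 Z=0
after  6: r0=0x05 r1=0x05 r2=0xff r3=0x00 r4=0x05  N=0 Z=1
after  7: r0=0x04 r1=0x05 r2=0xff r3=0x00 r4=0x05  N=0 Z=0
after  8: r0=0x05 r1=0x05 r2=0xff r3=0x00 r4=0x05  N=0 Z=0
-- IRQ taken; context saved, return-PC = 9 --

FLAGS = (N=0, Z=0)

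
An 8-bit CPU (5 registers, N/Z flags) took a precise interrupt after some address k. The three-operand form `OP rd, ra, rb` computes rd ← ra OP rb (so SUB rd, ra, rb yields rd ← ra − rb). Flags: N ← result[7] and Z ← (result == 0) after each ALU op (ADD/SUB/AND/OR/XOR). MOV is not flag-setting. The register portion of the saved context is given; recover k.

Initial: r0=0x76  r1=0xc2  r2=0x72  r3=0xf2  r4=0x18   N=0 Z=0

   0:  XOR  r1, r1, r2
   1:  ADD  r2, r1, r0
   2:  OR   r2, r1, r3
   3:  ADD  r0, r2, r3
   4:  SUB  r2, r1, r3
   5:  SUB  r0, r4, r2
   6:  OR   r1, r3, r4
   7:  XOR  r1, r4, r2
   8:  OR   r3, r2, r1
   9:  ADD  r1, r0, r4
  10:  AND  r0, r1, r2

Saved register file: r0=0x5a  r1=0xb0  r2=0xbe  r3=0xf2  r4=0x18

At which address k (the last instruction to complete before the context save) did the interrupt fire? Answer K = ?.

after  0: r0=0x76 r1=0xb0 r2=0x72 r3=0xf2 r4=0x18  N=1 Z=0
after  1: r0=0x76 r1=0xb0 r2=0x26 r3=0xf2 r4=0x18  N=0 Z=0
after  2: r0=0x76 r1=0xb0 r2=0xf2 r3=0xf2 r4=0x18  N=1 Z=0
after  3: r0=0xe4 r1=0xb0 r2=0xf2 r3=0xf2 r4=0x18  N=1 Z=0
after  4: r0=0xe4 r1=0xb0 r2=0xbe r3=0xf2 r4=0x18  N=1 Z=0
after  5: r0=0x5a r1=0xb0 r2=0xbe r3=0xf2 r4=0x18  N=0 Z=0
-- IRQ taken; context saved, return-PC = 6 --

K = 5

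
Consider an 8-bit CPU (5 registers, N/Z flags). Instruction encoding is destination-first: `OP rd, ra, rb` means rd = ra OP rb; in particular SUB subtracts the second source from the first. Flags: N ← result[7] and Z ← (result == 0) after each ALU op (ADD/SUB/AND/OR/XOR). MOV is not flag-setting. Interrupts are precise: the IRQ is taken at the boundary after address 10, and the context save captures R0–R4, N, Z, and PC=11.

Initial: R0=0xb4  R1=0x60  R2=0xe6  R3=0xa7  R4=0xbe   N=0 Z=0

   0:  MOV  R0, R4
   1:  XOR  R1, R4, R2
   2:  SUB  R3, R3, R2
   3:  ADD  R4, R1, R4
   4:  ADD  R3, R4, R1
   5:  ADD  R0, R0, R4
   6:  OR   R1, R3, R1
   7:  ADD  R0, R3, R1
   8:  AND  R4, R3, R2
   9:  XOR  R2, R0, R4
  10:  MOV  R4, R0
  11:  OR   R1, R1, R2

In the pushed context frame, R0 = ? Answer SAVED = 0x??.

SAVED = 0xec

after  0: R0=0xbe R1=0x60 R2=0xe6 R3=0xa7 R4=0xbe  N=0 Z=0
after  1: R0=0xbe R1=0x58 R2=0xe6 R3=0xa7 R4=0xbe  N=0 Z=0
after  2: R0=0xbe R1=0x58 R2=0xe6 R3=0xc1 R4=0xbe  N=1 Z=0
after  3: R0=0xbe R1=0x58 R2=0xe6 R3=0xc1 R4=0x16  N=0 Z=0
after  4: R0=0xbe R1=0x58 R2=0xe6 R3=0x6e R4=0x16  N=0 Z=0
after  5: R0=0xd4 R1=0x58 R2=0xe6 R3=0x6e R4=0x16  N=1 Z=0
after  6: R0=0xd4 R1=0x7e R2=0xe6 R3=0x6e R4=0x16  N=0 Z=0
after  7: R0=0xec R1=0x7e R2=0xe6 R3=0x6e R4=0x16  N=1 Z=0
after  8: R0=0xec R1=0x7e R2=0xe6 R3=0x6e R4=0x66  N=0 Z=0
after  9: R0=0xec R1=0x7e R2=0x8a R3=0x6e R4=0x66  N=1 Z=0
after 10: R0=0xec R1=0x7e R2=0x8a R3=0x6e R4=0xec  N=1 Z=0
-- IRQ taken; context saved, return-PC = 11 --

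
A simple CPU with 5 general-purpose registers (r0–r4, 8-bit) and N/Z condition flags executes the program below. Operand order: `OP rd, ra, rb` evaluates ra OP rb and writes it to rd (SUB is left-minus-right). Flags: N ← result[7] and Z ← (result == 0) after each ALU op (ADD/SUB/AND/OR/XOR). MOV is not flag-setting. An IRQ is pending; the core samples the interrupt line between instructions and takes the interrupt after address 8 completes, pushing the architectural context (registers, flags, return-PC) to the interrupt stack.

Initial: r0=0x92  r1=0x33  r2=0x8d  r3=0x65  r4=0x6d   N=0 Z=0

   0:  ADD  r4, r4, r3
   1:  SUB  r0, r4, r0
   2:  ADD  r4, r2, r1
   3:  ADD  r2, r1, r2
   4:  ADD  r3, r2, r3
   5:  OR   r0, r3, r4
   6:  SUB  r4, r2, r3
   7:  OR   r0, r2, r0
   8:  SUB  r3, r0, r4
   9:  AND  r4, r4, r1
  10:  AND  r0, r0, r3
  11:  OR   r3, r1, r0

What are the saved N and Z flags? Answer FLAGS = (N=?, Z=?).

FLAGS = (N=0, Z=0)

after  0: r0=0x92 r1=0x33 r2=0x8d r3=0x65 r4=0xd2  N=1 Z=0
after  1: r0=0x40 r1=0x33 r2=0x8d r3=0x65 r4=0xd2  N=0 Z=0
after  2: r0=0x40 r1=0x33 r2=0x8d r3=0x65 r4=0xc0  N=1 Z=0
after  3: r0=0x40 r1=0x33 r2=0xc0 r3=0x65 r4=0xc0  N=1 Z=0
after  4: r0=0x40 r1=0x33 r2=0xc0 r3=0x25 r4=0xc0  N=0 Z=0
after  5: r0=0xe5 r1=0x33 r2=0xc0 r3=0x25 r4=0xc0  N=1 Z=0
after  6: r0=0xe5 r1=0x33 r2=0xc0 r3=0x25 r4=0x9b  N=1 Z=0
after  7: r0=0xe5 r1=0x33 r2=0xc0 r3=0x25 r4=0x9b  N=1 Z=0
after  8: r0=0xe5 r1=0x33 r2=0xc0 r3=0x4a r4=0x9b  N=0 Z=0
-- IRQ taken; context saved, return-PC = 9 --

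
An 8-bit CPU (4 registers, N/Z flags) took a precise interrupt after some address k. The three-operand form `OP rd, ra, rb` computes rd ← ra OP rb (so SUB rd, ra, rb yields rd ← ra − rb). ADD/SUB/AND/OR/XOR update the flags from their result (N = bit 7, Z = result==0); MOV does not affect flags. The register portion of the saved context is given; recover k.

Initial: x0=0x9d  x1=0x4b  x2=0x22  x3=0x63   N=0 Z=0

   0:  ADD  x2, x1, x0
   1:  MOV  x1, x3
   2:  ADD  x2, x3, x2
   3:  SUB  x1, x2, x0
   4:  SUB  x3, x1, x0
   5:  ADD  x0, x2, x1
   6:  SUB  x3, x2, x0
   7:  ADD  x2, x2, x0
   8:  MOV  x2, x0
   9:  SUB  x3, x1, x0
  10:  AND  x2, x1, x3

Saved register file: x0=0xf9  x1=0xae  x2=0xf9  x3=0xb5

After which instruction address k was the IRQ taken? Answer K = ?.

after  0: x0=0x9d x1=0x4b x2=0xe8 x3=0x63  N=1 Z=0
after  1: x0=0x9d x1=0x63 x2=0xe8 x3=0x63  N=1 Z=0
after  2: x0=0x9d x1=0x63 x2=0x4b x3=0x63  N=0 Z=0
after  3: x0=0x9d x1=0xae x2=0x4b x3=0x63  N=1 Z=0
after  4: x0=0x9d x1=0xae x2=0x4b x3=0x11  N=0 Z=0
after  5: x0=0xf9 x1=0xae x2=0x4b x3=0x11  N=1 Z=0
after  6: x0=0xf9 x1=0xae x2=0x4b x3=0x52  N=0 Z=0
after  7: x0=0xf9 x1=0xae x2=0x44 x3=0x52  N=0 Z=0
after  8: x0=0xf9 x1=0xae x2=0xf9 x3=0x52  N=0 Z=0
after  9: x0=0xf9 x1=0xae x2=0xf9 x3=0xb5  N=1 Z=0
-- IRQ taken; context saved, return-PC = 10 --

K = 9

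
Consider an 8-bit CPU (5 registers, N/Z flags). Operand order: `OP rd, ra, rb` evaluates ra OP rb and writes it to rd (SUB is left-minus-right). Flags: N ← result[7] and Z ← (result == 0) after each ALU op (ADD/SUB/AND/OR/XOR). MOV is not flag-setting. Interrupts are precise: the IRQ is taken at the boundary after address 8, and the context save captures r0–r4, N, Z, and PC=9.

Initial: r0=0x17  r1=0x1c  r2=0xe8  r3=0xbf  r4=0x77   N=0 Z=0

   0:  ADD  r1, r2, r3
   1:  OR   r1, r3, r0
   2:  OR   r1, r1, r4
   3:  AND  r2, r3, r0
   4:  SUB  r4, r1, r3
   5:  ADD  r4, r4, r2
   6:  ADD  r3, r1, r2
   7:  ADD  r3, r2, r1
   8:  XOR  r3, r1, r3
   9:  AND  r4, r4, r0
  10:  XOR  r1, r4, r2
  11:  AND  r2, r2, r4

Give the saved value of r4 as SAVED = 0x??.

after  0: r0=0x17 r1=0xa7 r2=0xe8 r3=0xbf r4=0x77  N=1 Z=0
after  1: r0=0x17 r1=0xbf r2=0xe8 r3=0xbf r4=0x77  N=1 Z=0
after  2: r0=0x17 r1=0xff r2=0xe8 r3=0xbf r4=0x77  N=1 Z=0
after  3: r0=0x17 r1=0xff r2=0x17 r3=0xbf r4=0x77  N=0 Z=0
after  4: r0=0x17 r1=0xff r2=0x17 r3=0xbf r4=0x40  N=0 Z=0
after  5: r0=0x17 r1=0xff r2=0x17 r3=0xbf r4=0x57  N=0 Z=0
after  6: r0=0x17 r1=0xff r2=0x17 r3=0x16 r4=0x57  N=0 Z=0
after  7: r0=0x17 r1=0xff r2=0x17 r3=0x16 r4=0x57  N=0 Z=0
after  8: r0=0x17 r1=0xff r2=0x17 r3=0xe9 r4=0x57  N=1 Z=0
-- IRQ taken; context saved, return-PC = 9 --

SAVED = 0x57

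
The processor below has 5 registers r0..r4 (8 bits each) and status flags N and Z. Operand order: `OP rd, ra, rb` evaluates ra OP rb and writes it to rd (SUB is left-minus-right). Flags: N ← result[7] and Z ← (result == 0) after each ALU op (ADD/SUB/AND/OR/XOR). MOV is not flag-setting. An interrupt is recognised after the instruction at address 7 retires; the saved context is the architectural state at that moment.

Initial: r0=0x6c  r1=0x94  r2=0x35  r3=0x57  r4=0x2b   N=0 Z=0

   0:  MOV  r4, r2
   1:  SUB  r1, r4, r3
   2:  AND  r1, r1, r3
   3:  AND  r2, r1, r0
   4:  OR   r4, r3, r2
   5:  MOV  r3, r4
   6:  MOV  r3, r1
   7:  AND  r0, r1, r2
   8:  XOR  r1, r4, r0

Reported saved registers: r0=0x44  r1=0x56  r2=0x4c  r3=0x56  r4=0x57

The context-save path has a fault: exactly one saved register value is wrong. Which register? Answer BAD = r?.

BAD = r2

after  0: r0=0x6c r1=0x94 r2=0x35 r3=0x57 r4=0x35  N=0 Z=0
after  1: r0=0x6c r1=0xde r2=0x35 r3=0x57 r4=0x35  N=1 Z=0
after  2: r0=0x6c r1=0x56 r2=0x35 r3=0x57 r4=0x35  N=0 Z=0
after  3: r0=0x6c r1=0x56 r2=0x44 r3=0x57 r4=0x35  N=0 Z=0
after  4: r0=0x6c r1=0x56 r2=0x44 r3=0x57 r4=0x57  N=0 Z=0
after  5: r0=0x6c r1=0x56 r2=0x44 r3=0x57 r4=0x57  N=0 Z=0
after  6: r0=0x6c r1=0x56 r2=0x44 r3=0x56 r4=0x57  N=0 Z=0
after  7: r0=0x44 r1=0x56 r2=0x44 r3=0x56 r4=0x57  N=0 Z=0
-- IRQ taken; context saved, return-PC = 8 --
mismatch: r2: reported 0x4c vs actual 0x44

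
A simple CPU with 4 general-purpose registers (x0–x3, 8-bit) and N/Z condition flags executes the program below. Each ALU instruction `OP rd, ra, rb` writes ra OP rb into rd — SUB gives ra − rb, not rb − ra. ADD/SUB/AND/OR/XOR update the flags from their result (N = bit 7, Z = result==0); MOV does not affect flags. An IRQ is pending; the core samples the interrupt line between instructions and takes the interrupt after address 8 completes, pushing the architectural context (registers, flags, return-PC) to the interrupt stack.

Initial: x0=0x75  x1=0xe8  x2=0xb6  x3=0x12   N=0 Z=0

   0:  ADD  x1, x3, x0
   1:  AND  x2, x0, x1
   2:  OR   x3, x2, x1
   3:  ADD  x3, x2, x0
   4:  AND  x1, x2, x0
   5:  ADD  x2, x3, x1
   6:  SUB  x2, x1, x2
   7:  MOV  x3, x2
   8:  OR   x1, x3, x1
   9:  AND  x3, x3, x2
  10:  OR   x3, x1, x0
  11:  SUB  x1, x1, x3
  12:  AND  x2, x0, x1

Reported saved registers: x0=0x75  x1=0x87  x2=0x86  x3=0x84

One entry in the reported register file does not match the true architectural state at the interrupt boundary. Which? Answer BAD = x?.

BAD = x3

after  0: x0=0x75 x1=0x87 x2=0xb6 x3=0x12  N=1 Z=0
after  1: x0=0x75 x1=0x87 x2=0x05 x3=0x12  N=0 Z=0
after  2: x0=0x75 x1=0x87 x2=0x05 x3=0x87  N=1 Z=0
after  3: x0=0x75 x1=0x87 x2=0x05 x3=0x7a  N=0 Z=0
after  4: x0=0x75 x1=0x05 x2=0x05 x3=0x7a  N=0 Z=0
after  5: x0=0x75 x1=0x05 x2=0x7f x3=0x7a  N=0 Z=0
after  6: x0=0x75 x1=0x05 x2=0x86 x3=0x7a  N=1 Z=0
after  7: x0=0x75 x1=0x05 x2=0x86 x3=0x86  N=1 Z=0
after  8: x0=0x75 x1=0x87 x2=0x86 x3=0x86  N=1 Z=0
-- IRQ taken; context saved, return-PC = 9 --
mismatch: x3: reported 0x84 vs actual 0x86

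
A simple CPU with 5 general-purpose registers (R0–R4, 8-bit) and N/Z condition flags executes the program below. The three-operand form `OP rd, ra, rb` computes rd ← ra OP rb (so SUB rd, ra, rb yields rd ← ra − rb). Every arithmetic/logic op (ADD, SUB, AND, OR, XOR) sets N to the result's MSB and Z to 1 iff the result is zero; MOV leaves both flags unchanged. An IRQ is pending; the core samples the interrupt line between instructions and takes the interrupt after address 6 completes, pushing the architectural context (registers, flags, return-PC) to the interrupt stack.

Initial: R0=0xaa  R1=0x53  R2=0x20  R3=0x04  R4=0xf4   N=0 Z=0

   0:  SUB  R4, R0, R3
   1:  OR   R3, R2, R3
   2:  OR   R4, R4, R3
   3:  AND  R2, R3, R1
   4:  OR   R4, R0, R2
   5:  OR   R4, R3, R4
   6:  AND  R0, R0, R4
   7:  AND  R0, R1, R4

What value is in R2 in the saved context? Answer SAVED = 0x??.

after  0: R0=0xaa R1=0x53 R2=0x20 R3=0x04 R4=0xa6  N=1 Z=0
after  1: R0=0xaa R1=0x53 R2=0x20 R3=0x24 R4=0xa6  N=0 Z=0
after  2: R0=0xaa R1=0x53 R2=0x20 R3=0x24 R4=0xa6  N=1 Z=0
after  3: R0=0xaa R1=0x53 R2=0x00 R3=0x24 R4=0xa6  N=0 Z=1
after  4: R0=0xaa R1=0x53 R2=0x00 R3=0x24 R4=0xaa  N=1 Z=0
after  5: R0=0xaa R1=0x53 R2=0x00 R3=0x24 R4=0xae  N=1 Z=0
after  6: R0=0xaa R1=0x53 R2=0x00 R3=0x24 R4=0xae  N=1 Z=0
-- IRQ taken; context saved, return-PC = 7 --

SAVED = 0x00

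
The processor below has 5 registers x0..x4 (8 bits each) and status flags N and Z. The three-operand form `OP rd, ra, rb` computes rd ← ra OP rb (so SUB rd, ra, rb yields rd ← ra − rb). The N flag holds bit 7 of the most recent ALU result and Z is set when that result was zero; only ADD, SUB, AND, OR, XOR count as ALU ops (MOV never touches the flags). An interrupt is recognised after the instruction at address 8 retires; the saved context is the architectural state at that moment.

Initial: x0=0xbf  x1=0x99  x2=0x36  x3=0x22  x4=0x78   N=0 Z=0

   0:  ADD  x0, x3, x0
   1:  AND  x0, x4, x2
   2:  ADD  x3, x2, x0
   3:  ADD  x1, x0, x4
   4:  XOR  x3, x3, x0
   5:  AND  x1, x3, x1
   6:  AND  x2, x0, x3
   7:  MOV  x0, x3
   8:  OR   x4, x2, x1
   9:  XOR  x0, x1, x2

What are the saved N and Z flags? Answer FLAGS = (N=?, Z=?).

FLAGS = (N=0, Z=0)

after  0: x0=0xe1 x1=0x99 x2=0x36 x3=0x22 x4=0x78  N=1 Z=0
after  1: x0=0x30 x1=0x99 x2=0x36 x3=0x22 x4=0x78  N=0 Z=0
after  2: x0=0x30 x1=0x99 x2=0x36 x3=0x66 x4=0x78  N=0 Z=0
after  3: x0=0x30 x1=0xa8 x2=0x36 x3=0x66 x4=0x78  N=1 Z=0
after  4: x0=0x30 x1=0xa8 x2=0x36 x3=0x56 x4=0x78  N=0 Z=0
after  5: x0=0x30 x1=0x00 x2=0x36 x3=0x56 x4=0x78  N=0 Z=1
after  6: x0=0x30 x1=0x00 x2=0x10 x3=0x56 x4=0x78  N=0 Z=0
after  7: x0=0x56 x1=0x00 x2=0x10 x3=0x56 x4=0x78  N=0 Z=0
after  8: x0=0x56 x1=0x00 x2=0x10 x3=0x56 x4=0x10  N=0 Z=0
-- IRQ taken; context saved, return-PC = 9 --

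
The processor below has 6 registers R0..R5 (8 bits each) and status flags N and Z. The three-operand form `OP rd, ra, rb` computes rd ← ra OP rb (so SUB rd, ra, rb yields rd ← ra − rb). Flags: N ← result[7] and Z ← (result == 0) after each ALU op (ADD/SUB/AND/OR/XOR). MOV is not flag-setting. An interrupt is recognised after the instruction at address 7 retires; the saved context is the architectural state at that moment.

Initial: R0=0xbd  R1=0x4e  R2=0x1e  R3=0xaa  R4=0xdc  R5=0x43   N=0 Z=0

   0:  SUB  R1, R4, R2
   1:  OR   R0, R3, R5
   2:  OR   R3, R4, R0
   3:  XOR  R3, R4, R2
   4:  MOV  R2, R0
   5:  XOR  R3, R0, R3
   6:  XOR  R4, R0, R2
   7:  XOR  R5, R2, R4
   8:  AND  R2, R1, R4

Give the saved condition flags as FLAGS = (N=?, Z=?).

FLAGS = (N=1, Z=0)

after  0: R0=0xbd R1=0xbe R2=0x1e R3=0xaa R4=0xdc R5=0x43  N=1 Z=0
after  1: R0=0xeb R1=0xbe R2=0x1e R3=0xaa R4=0xdc R5=0x43  N=1 Z=0
after  2: R0=0xeb R1=0xbe R2=0x1e R3=0xff R4=0xdc R5=0x43  N=1 Z=0
after  3: R0=0xeb R1=0xbe R2=0x1e R3=0xc2 R4=0xdc R5=0x43  N=1 Z=0
after  4: R0=0xeb R1=0xbe R2=0xeb R3=0xc2 R4=0xdc R5=0x43  N=1 Z=0
after  5: R0=0xeb R1=0xbe R2=0xeb R3=0x29 R4=0xdc R5=0x43  N=0 Z=0
after  6: R0=0xeb R1=0xbe R2=0xeb R3=0x29 R4=0x00 R5=0x43  N=0 Z=1
after  7: R0=0xeb R1=0xbe R2=0xeb R3=0x29 R4=0x00 R5=0xeb  N=1 Z=0
-- IRQ taken; context saved, return-PC = 8 --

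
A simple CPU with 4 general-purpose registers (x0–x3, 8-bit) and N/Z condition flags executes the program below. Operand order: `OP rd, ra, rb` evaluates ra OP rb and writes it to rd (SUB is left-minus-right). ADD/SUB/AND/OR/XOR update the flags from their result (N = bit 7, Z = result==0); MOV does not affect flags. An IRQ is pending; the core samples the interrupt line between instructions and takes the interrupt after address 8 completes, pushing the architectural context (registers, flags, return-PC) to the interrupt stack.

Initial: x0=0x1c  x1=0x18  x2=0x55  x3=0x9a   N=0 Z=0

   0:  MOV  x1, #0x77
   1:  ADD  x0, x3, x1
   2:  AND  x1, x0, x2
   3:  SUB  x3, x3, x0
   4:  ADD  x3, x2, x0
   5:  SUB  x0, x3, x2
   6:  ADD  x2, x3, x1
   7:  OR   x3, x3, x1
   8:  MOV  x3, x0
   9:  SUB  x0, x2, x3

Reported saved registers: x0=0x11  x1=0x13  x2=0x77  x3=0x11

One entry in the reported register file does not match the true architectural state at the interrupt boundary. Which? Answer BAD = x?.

after  0: x0=0x1c x1=0x77 x2=0x55 x3=0x9a  N=0 Z=0
after  1: x0=0x11 x1=0x77 x2=0x55 x3=0x9a  N=0 Z=0
after  2: x0=0x11 x1=0x11 x2=0x55 x3=0x9a  N=0 Z=0
after  3: x0=0x11 x1=0x11 x2=0x55 x3=0x89  N=1 Z=0
after  4: x0=0x11 x1=0x11 x2=0x55 x3=0x66  N=0 Z=0
after  5: x0=0x11 x1=0x11 x2=0x55 x3=0x66  N=0 Z=0
after  6: x0=0x11 x1=0x11 x2=0x77 x3=0x66  N=0 Z=0
after  7: x0=0x11 x1=0x11 x2=0x77 x3=0x77  N=0 Z=0
after  8: x0=0x11 x1=0x11 x2=0x77 x3=0x11  N=0 Z=0
-- IRQ taken; context saved, return-PC = 9 --
mismatch: x1: reported 0x13 vs actual 0x11

BAD = x1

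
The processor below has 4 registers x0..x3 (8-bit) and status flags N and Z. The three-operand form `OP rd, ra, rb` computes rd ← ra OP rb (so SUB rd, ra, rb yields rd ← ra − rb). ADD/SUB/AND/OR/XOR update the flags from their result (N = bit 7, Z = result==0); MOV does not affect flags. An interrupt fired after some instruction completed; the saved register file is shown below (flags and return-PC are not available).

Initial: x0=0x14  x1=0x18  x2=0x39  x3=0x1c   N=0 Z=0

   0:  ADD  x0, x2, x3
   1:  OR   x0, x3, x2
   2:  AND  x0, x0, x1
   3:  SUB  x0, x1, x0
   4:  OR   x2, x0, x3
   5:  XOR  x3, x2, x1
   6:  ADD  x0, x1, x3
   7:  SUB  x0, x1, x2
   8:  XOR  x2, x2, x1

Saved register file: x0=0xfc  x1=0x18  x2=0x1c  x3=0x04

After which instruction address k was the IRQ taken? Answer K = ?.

K = 7

after  0: x0=0x55 x1=0x18 x2=0x39 x3=0x1c  N=0 Z=0
after  1: x0=0x3d x1=0x18 x2=0x39 x3=0x1c  N=0 Z=0
after  2: x0=0x18 x1=0x18 x2=0x39 x3=0x1c  N=0 Z=0
after  3: x0=0x00 x1=0x18 x2=0x39 x3=0x1c  N=0 Z=1
after  4: x0=0x00 x1=0x18 x2=0x1c x3=0x1c  N=0 Z=0
after  5: x0=0x00 x1=0x18 x2=0x1c x3=0x04  N=0 Z=0
after  6: x0=0x1c x1=0x18 x2=0x1c x3=0x04  N=0 Z=0
after  7: x0=0xfc x1=0x18 x2=0x1c x3=0x04  N=1 Z=0
-- IRQ taken; context saved, return-PC = 8 --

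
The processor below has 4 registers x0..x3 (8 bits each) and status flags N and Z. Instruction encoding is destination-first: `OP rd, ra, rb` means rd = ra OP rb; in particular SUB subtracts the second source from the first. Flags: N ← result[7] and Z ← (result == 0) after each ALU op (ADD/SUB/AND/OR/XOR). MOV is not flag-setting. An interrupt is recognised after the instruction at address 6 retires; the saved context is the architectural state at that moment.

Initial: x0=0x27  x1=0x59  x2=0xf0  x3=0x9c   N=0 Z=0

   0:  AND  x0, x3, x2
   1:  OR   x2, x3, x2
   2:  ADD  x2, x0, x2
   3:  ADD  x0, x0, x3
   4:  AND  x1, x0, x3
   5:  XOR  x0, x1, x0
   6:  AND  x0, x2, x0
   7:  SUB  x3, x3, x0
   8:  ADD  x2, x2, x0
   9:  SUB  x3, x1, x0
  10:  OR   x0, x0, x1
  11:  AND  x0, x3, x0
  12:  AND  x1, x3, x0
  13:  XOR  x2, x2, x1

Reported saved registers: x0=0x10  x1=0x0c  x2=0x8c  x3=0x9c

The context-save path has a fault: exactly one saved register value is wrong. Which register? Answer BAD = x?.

after  0: x0=0x90 x1=0x59 x2=0xf0 x3=0x9c  N=1 Z=0
after  1: x0=0x90 x1=0x59 x2=0xfc x3=0x9c  N=1 Z=0
after  2: x0=0x90 x1=0x59 x2=0x8c x3=0x9c  N=1 Z=0
after  3: x0=0x2c x1=0x59 x2=0x8c x3=0x9c  N=0 Z=0
after  4: x0=0x2c x1=0x0c x2=0x8c x3=0x9c  N=0 Z=0
after  5: x0=0x20 x1=0x0c x2=0x8c x3=0x9c  N=0 Z=0
after  6: x0=0x00 x1=0x0c x2=0x8c x3=0x9c  N=0 Z=1
-- IRQ taken; context saved, return-PC = 7 --
mismatch: x0: reported 0x10 vs actual 0x00

BAD = x0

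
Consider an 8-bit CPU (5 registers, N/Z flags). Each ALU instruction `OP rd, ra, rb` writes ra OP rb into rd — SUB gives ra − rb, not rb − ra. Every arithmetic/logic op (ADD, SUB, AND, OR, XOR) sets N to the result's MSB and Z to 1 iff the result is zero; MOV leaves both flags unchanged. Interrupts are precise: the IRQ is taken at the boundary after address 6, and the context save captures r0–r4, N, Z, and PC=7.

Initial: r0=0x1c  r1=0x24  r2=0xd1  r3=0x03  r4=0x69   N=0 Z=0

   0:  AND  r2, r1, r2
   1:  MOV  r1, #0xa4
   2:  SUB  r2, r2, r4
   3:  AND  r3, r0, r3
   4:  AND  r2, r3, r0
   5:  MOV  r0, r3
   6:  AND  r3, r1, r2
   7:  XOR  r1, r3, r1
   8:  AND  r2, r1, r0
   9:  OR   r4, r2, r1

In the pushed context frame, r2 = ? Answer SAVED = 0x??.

SAVED = 0x00

after  0: r0=0x1c r1=0x24 r2=0x00 r3=0x03 r4=0x69  N=0 Z=1
after  1: r0=0x1c r1=0xa4 r2=0x00 r3=0x03 r4=0x69  N=0 Z=1
after  2: r0=0x1c r1=0xa4 r2=0x97 r3=0x03 r4=0x69  N=1 Z=0
after  3: r0=0x1c r1=0xa4 r2=0x97 r3=0x00 r4=0x69  N=0 Z=1
after  4: r0=0x1c r1=0xa4 r2=0x00 r3=0x00 r4=0x69  N=0 Z=1
after  5: r0=0x00 r1=0xa4 r2=0x00 r3=0x00 r4=0x69  N=0 Z=1
after  6: r0=0x00 r1=0xa4 r2=0x00 r3=0x00 r4=0x69  N=0 Z=1
-- IRQ taken; context saved, return-PC = 7 --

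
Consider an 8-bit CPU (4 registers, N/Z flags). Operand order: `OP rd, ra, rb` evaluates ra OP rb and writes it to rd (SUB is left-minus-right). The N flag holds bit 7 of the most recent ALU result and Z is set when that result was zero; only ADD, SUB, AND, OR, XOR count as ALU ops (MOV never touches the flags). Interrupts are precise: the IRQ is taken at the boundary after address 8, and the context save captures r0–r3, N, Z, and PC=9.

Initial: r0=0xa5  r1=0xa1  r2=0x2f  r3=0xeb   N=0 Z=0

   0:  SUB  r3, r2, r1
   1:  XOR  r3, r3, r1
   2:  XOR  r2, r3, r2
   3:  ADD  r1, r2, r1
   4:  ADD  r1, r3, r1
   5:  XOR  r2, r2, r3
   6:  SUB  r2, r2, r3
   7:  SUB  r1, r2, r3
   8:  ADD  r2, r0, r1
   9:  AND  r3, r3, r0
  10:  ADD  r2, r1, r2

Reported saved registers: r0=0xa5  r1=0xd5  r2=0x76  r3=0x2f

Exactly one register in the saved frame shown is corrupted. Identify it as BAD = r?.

BAD = r1

after  0: r0=0xa5 r1=0xa1 r2=0x2f r3=0x8e  N=1 Z=0
after  1: r0=0xa5 r1=0xa1 r2=0x2f r3=0x2f  N=0 Z=0
after  2: r0=0xa5 r1=0xa1 r2=0x00 r3=0x2f  N=0 Z=1
after  3: r0=0xa5 r1=0xa1 r2=0x00 r3=0x2f  N=1 Z=0
after  4: r0=0xa5 r1=0xd0 r2=0x00 r3=0x2f  N=1 Z=0
after  5: r0=0xa5 r1=0xd0 r2=0x2f r3=0x2f  N=0 Z=0
after  6: r0=0xa5 r1=0xd0 r2=0x00 r3=0x2f  N=0 Z=1
after  7: r0=0xa5 r1=0xd1 r2=0x00 r3=0x2f  N=1 Z=0
after  8: r0=0xa5 r1=0xd1 r2=0x76 r3=0x2f  N=0 Z=0
-- IRQ taken; context saved, return-PC = 9 --
mismatch: r1: reported 0xd5 vs actual 0xd1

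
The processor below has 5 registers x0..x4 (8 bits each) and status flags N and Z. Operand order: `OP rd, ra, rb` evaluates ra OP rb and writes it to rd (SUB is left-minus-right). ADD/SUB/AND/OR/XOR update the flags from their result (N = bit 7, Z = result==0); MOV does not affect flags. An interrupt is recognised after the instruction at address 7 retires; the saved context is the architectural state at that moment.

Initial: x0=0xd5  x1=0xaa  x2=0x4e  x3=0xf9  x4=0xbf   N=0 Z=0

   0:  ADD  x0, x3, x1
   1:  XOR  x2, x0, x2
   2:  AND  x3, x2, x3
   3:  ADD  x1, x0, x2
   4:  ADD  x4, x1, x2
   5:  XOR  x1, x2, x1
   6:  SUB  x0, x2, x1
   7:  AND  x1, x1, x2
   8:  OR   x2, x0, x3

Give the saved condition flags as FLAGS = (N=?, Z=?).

FLAGS = (N=0, Z=0)

after  0: x0=0xa3 x1=0xaa x2=0x4e x3=0xf9 x4=0xbf  N=1 Z=0
after  1: x0=0xa3 x1=0xaa x2=0xed x3=0xf9 x4=0xbf  N=1 Z=0
after  2: x0=0xa3 x1=0xaa x2=0xed x3=0xe9 x4=0xbf  N=1 Z=0
after  3: x0=0xa3 x1=0x90 x2=0xed x3=0xe9 x4=0xbf  N=1 Z=0
after  4: x0=0xa3 x1=0x90 x2=0xed x3=0xe9 x4=0x7d  N=0 Z=0
after  5: x0=0xa3 x1=0x7d x2=0xed x3=0xe9 x4=0x7d  N=0 Z=0
after  6: x0=0x70 x1=0x7d x2=0xed x3=0xe9 x4=0x7d  N=0 Z=0
after  7: x0=0x70 x1=0x6d x2=0xed x3=0xe9 x4=0x7d  N=0 Z=0
-- IRQ taken; context saved, return-PC = 8 --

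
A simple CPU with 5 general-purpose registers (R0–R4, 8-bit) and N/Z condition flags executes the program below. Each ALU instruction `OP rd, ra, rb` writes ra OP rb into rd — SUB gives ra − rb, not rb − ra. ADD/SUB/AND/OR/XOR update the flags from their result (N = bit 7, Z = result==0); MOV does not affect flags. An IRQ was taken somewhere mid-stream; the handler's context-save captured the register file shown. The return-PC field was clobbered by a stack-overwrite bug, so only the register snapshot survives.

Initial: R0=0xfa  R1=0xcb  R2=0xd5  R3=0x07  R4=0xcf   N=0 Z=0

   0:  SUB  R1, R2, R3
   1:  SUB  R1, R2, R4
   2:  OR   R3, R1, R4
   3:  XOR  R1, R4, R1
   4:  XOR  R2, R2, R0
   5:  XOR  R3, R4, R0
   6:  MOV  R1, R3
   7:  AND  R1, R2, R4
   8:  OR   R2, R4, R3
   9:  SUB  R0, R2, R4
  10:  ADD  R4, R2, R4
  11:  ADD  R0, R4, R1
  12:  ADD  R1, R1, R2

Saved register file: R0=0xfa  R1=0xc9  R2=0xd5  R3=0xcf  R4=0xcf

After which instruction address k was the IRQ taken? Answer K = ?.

K = 3

after  0: R0=0xfa R1=0xce R2=0xd5 R3=0x07 R4=0xcf  N=1 Z=0
after  1: R0=0xfa R1=0x06 R2=0xd5 R3=0x07 R4=0xcf  N=0 Z=0
after  2: R0=0xfa R1=0x06 R2=0xd5 R3=0xcf R4=0xcf  N=1 Z=0
after  3: R0=0xfa R1=0xc9 R2=0xd5 R3=0xcf R4=0xcf  N=1 Z=0
-- IRQ taken; context saved, return-PC = 4 --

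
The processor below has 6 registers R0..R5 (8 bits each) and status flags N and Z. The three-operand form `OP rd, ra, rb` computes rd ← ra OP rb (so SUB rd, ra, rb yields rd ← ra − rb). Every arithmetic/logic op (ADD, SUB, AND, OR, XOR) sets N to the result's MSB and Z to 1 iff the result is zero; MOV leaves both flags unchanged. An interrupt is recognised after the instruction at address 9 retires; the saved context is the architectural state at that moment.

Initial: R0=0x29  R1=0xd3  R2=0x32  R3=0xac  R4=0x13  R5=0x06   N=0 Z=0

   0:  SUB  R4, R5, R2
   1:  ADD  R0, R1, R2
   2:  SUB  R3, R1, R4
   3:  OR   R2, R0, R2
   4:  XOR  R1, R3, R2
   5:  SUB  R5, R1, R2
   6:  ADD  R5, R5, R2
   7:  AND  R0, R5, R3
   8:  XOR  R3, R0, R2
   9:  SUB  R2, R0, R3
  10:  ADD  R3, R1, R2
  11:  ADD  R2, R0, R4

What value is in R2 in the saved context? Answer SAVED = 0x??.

SAVED = 0xc9

after  0: R0=0x29 R1=0xd3 R2=0x32 R3=0xac R4=0xd4 R5=0x06  N=1 Z=0
after  1: R0=0x05 R1=0xd3 R2=0x32 R3=0xac R4=0xd4 R5=0x06  N=0 Z=0
after  2: R0=0x05 R1=0xd3 R2=0x32 R3=0xff R4=0xd4 R5=0x06  N=1 Z=0
after  3: R0=0x05 R1=0xd3 R2=0x37 R3=0xff R4=0xd4 R5=0x06  N=0 Z=0
after  4: R0=0x05 R1=0xc8 R2=0x37 R3=0xff R4=0xd4 R5=0x06  N=1 Z=0
after  5: R0=0x05 R1=0xc8 R2=0x37 R3=0xff R4=0xd4 R5=0x91  N=1 Z=0
after  6: R0=0x05 R1=0xc8 R2=0x37 R3=0xff R4=0xd4 R5=0xc8  N=1 Z=0
after  7: R0=0xc8 R1=0xc8 R2=0x37 R3=0xff R4=0xd4 R5=0xc8  N=1 Z=0
after  8: R0=0xc8 R1=0xc8 R2=0x37 R3=0xff R4=0xd4 R5=0xc8  N=1 Z=0
after  9: R0=0xc8 R1=0xc8 R2=0xc9 R3=0xff R4=0xd4 R5=0xc8  N=1 Z=0
-- IRQ taken; context saved, return-PC = 10 --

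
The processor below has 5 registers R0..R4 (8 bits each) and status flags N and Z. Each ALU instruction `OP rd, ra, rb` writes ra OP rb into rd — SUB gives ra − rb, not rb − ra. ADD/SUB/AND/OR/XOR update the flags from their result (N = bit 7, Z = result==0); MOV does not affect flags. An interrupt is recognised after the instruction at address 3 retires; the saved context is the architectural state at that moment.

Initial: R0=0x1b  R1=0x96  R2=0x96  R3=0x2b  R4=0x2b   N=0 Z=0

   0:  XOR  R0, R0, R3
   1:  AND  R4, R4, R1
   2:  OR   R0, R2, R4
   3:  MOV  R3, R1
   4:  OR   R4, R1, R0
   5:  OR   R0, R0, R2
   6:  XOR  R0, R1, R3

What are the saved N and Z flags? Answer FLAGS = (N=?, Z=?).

FLAGS = (N=1, Z=0)

after  0: R0=0x30 R1=0x96 R2=0x96 R3=0x2b R4=0x2b  N=0 Z=0
after  1: R0=0x30 R1=0x96 R2=0x96 R3=0x2b R4=0x02  N=0 Z=0
after  2: R0=0x96 R1=0x96 R2=0x96 R3=0x2b R4=0x02  N=1 Z=0
after  3: R0=0x96 R1=0x96 R2=0x96 R3=0x96 R4=0x02  N=1 Z=0
-- IRQ taken; context saved, return-PC = 4 --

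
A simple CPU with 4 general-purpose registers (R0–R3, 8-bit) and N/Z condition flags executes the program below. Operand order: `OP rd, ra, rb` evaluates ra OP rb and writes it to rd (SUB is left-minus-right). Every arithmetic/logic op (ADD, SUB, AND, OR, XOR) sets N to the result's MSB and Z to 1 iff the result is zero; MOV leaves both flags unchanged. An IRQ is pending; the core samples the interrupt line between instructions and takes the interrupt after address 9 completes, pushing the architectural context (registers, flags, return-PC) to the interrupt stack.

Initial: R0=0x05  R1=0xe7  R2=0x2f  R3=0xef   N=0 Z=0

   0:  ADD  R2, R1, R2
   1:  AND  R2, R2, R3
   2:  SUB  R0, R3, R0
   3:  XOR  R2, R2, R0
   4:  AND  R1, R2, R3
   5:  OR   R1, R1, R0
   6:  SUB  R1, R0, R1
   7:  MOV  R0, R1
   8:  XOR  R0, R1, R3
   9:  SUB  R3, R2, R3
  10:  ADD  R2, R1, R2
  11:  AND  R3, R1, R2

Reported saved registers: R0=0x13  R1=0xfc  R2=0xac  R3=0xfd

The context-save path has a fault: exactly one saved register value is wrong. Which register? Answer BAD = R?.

after  0: R0=0x05 R1=0xe7 R2=0x16 R3=0xef  N=0 Z=0
after  1: R0=0x05 R1=0xe7 R2=0x06 R3=0xef  N=0 Z=0
after  2: R0=0xea R1=0xe7 R2=0x06 R3=0xef  N=1 Z=0
after  3: R0=0xea R1=0xe7 R2=0xec R3=0xef  N=1 Z=0
after  4: R0=0xea R1=0xec R2=0xec R3=0xef  N=1 Z=0
after  5: R0=0xea R1=0xee R2=0xec R3=0xef  N=1 Z=0
after  6: R0=0xea R1=0xfc R2=0xec R3=0xef  N=1 Z=0
after  7: R0=0xfc R1=0xfc R2=0xec R3=0xef  N=1 Z=0
after  8: R0=0x13 R1=0xfc R2=0xec R3=0xef  N=0 Z=0
after  9: R0=0x13 R1=0xfc R2=0xec R3=0xfd  N=1 Z=0
-- IRQ taken; context saved, return-PC = 10 --
mismatch: R2: reported 0xac vs actual 0xec

BAD = R2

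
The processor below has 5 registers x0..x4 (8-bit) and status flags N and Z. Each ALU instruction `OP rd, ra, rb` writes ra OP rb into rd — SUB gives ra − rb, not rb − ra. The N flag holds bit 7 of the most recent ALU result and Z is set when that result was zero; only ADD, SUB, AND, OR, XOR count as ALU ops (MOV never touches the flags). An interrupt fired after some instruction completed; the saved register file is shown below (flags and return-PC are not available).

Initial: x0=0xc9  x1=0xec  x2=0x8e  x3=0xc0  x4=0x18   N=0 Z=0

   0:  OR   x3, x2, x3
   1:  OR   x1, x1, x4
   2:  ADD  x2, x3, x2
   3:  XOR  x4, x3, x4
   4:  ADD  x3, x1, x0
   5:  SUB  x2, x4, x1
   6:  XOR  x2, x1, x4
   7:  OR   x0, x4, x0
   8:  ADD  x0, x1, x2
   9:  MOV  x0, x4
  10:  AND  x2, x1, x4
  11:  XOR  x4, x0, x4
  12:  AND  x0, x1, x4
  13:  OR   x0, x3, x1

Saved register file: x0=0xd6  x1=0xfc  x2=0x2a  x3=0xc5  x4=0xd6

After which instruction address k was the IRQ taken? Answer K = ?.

K = 9

after  0: x0=0xc9 x1=0xec x2=0x8e x3=0xce x4=0x18  N=1 Z=0
after  1: x0=0xc9 x1=0xfc x2=0x8e x3=0xce x4=0x18  N=1 Z=0
after  2: x0=0xc9 x1=0xfc x2=0x5c x3=0xce x4=0x18  N=0 Z=0
after  3: x0=0xc9 x1=0xfc x2=0x5c x3=0xce x4=0xd6  N=1 Z=0
after  4: x0=0xc9 x1=0xfc x2=0x5c x3=0xc5 x4=0xd6  N=1 Z=0
after  5: x0=0xc9 x1=0xfc x2=0xda x3=0xc5 x4=0xd6  N=1 Z=0
after  6: x0=0xc9 x1=0xfc x2=0x2a x3=0xc5 x4=0xd6  N=0 Z=0
after  7: x0=0xdf x1=0xfc x2=0x2a x3=0xc5 x4=0xd6  N=1 Z=0
after  8: x0=0x26 x1=0xfc x2=0x2a x3=0xc5 x4=0xd6  N=0 Z=0
after  9: x0=0xd6 x1=0xfc x2=0x2a x3=0xc5 x4=0xd6  N=0 Z=0
-- IRQ taken; context saved, return-PC = 10 --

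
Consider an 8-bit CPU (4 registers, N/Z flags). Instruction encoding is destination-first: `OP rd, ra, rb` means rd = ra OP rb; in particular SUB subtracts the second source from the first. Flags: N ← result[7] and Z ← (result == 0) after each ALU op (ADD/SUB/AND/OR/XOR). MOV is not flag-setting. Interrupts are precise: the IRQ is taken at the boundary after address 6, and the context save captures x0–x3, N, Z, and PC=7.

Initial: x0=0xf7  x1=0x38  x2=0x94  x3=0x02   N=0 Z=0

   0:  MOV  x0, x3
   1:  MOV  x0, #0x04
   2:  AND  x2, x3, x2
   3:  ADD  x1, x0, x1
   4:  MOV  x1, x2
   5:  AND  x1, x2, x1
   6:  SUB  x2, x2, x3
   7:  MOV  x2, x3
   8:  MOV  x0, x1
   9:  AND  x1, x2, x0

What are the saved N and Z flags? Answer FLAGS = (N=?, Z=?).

after  0: x0=0x02 x1=0x38 x2=0x94 x3=0x02  N=0 Z=0
after  1: x0=0x04 x1=0x38 x2=0x94 x3=0x02  N=0 Z=0
after  2: x0=0x04 x1=0x38 x2=0x00 x3=0x02  N=0 Z=1
after  3: x0=0x04 x1=0x3c x2=0x00 x3=0x02  N=0 Z=0
after  4: x0=0x04 x1=0x00 x2=0x00 x3=0x02  N=0 Z=0
after  5: x0=0x04 x1=0x00 x2=0x00 x3=0x02  N=0 Z=1
after  6: x0=0x04 x1=0x00 x2=0xfe x3=0x02  N=1 Z=0
-- IRQ taken; context saved, return-PC = 7 --

FLAGS = (N=1, Z=0)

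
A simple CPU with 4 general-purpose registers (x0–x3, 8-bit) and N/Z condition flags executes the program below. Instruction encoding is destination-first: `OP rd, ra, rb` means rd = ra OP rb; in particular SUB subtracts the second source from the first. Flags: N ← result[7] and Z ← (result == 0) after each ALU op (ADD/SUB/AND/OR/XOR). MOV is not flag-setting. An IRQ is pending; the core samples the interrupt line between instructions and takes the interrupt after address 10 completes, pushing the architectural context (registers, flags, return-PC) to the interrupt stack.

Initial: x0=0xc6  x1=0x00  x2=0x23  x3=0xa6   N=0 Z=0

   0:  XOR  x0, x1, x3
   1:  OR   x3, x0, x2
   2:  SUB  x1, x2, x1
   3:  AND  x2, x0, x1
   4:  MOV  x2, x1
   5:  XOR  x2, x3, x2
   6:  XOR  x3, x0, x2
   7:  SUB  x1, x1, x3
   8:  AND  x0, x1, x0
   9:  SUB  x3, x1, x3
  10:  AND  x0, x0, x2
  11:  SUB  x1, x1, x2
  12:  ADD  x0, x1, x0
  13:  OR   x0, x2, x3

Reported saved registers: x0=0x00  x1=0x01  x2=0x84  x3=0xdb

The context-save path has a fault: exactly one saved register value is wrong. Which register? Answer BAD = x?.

BAD = x3

after  0: x0=0xa6 x1=0x00 x2=0x23 x3=0xa6  N=1 Z=0
after  1: x0=0xa6 x1=0x00 x2=0x23 x3=0xa7  N=1 Z=0
after  2: x0=0xa6 x1=0x23 x2=0x23 x3=0xa7  N=0 Z=0
after  3: x0=0xa6 x1=0x23 x2=0x22 x3=0xa7  N=0 Z=0
after  4: x0=0xa6 x1=0x23 x2=0x23 x3=0xa7  N=0 Z=0
after  5: x0=0xa6 x1=0x23 x2=0x84 x3=0xa7  N=1 Z=0
after  6: x0=0xa6 x1=0x23 x2=0x84 x3=0x22  N=0 Z=0
after  7: x0=0xa6 x1=0x01 x2=0x84 x3=0x22  N=0 Z=0
after  8: x0=0x00 x1=0x01 x2=0x84 x3=0x22  N=0 Z=1
after  9: x0=0x00 x1=0x01 x2=0x84 x3=0xdf  N=1 Z=0
after 10: x0=0x00 x1=0x01 x2=0x84 x3=0xdf  N=0 Z=1
-- IRQ taken; context saved, return-PC = 11 --
mismatch: x3: reported 0xdb vs actual 0xdf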